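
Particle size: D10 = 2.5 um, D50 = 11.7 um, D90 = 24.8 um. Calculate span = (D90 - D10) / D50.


Span = (24.8 - 2.5) / 11.7 = 22.3 / 11.7 = 1.906

1.906


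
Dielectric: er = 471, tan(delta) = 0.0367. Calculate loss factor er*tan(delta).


Loss = 471 * 0.0367 = 17.286

17.286


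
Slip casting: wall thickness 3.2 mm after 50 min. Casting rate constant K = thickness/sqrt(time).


K = 3.2 / sqrt(50) = 3.2 / 7.0711 = 0.453 mm/min^0.5

0.453


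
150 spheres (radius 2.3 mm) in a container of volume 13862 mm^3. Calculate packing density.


V_sphere = 4/3*pi*2.3^3 = 50.965 mm^3
Total V = 150*50.965 = 7644.75 mm^3
PD = 7644.75 / 13862 = 0.551

0.551


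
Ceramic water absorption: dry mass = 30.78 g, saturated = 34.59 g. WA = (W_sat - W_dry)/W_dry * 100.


WA = (34.59 - 30.78) / 30.78 * 100 = 12.38%

12.38


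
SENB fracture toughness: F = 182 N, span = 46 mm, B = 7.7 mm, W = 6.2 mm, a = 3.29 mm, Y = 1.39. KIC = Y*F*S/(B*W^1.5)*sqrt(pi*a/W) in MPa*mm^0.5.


KIC = 1.39*182*46/(7.7*6.2^1.5)*sqrt(pi*3.29/6.2) = 126.4

126.4


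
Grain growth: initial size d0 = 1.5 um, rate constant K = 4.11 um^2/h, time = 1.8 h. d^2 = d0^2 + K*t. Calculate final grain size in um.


d^2 = 1.5^2 + 4.11*1.8 = 9.648
d = sqrt(9.648) = 3.11 um

3.11


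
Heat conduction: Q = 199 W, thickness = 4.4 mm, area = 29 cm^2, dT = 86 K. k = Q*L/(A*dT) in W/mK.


k = 199*4.4/1000/(29/10000*86) = 3.51 W/mK

3.51


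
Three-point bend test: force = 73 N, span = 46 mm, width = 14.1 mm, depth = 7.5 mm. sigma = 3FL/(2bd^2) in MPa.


sigma = 3*73*46/(2*14.1*7.5^2) = 6.4 MPa

6.4


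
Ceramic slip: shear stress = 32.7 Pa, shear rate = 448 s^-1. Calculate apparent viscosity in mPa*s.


eta = tau/gamma * 1000 = 32.7/448 * 1000 = 73.0 mPa*s

73.0


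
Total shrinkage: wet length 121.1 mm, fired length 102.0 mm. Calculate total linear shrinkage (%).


TS = (121.1 - 102.0) / 121.1 * 100 = 15.77%

15.77


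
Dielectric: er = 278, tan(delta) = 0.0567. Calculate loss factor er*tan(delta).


Loss = 278 * 0.0567 = 15.763

15.763


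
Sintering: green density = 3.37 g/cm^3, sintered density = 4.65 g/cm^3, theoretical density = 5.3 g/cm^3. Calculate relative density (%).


Relative = 4.65 / 5.3 * 100 = 87.7%

87.7


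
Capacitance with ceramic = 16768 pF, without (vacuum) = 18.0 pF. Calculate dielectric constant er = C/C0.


er = 16768 / 18.0 = 931.56

931.56


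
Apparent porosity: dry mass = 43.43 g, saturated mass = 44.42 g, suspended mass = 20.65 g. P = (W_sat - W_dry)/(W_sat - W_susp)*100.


P = (44.42 - 43.43) / (44.42 - 20.65) * 100 = 0.99 / 23.77 * 100 = 4.2%

4.2


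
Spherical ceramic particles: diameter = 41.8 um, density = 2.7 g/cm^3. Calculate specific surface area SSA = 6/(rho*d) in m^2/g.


SSA = 6 / (2.7 * 41.8) = 0.053 m^2/g

0.053


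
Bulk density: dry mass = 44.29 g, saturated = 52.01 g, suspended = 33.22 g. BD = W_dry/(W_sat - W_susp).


BD = 44.29 / (52.01 - 33.22) = 44.29 / 18.79 = 2.357 g/cm^3

2.357


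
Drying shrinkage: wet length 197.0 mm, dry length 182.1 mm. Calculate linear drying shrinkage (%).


DS = (197.0 - 182.1) / 197.0 * 100 = 7.56%

7.56


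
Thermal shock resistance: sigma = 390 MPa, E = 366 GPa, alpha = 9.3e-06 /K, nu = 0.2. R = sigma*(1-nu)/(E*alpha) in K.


R = 390*(1-0.2)/(366*1000*9.3e-06) = 92 K

92


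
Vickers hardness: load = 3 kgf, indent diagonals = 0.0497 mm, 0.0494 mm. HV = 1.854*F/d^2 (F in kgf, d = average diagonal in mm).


d_avg = (0.0497+0.0494)/2 = 0.04955 mm
HV = 1.854*3/0.04955^2 = 2265

2265


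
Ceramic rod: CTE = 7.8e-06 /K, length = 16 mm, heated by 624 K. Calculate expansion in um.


dL = 7.8e-06 * 16 * 624 * 1000 = 77.875 um

77.875


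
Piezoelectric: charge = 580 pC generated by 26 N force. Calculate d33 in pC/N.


d33 = 580 / 26 = 22.3 pC/N

22.3


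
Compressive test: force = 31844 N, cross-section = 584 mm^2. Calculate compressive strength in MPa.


CS = 31844 / 584 = 54.5 MPa

54.5


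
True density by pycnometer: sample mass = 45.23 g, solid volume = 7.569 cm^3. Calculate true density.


TD = 45.23 / 7.569 = 5.976 g/cm^3

5.976


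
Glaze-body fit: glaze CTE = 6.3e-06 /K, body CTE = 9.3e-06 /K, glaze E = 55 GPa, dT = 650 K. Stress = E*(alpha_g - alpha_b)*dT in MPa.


Stress = 55*1000*(6.3e-06 - 9.3e-06)*650 = -107.3 MPa

-107.3


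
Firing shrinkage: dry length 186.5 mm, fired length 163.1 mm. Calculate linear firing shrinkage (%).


FS = (186.5 - 163.1) / 186.5 * 100 = 12.55%

12.55


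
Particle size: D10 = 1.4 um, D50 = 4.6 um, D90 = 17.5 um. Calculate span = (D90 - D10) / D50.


Span = (17.5 - 1.4) / 4.6 = 16.1 / 4.6 = 3.5

3.5


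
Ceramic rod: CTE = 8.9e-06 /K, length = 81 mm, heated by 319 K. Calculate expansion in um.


dL = 8.9e-06 * 81 * 319 * 1000 = 229.967 um

229.967


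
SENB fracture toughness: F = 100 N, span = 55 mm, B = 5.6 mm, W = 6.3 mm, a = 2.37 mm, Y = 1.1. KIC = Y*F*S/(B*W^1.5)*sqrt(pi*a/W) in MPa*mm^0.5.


KIC = 1.1*100*55/(5.6*6.3^1.5)*sqrt(pi*2.37/6.3) = 74.27

74.27


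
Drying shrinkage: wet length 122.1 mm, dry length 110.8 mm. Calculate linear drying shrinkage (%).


DS = (122.1 - 110.8) / 122.1 * 100 = 9.25%

9.25


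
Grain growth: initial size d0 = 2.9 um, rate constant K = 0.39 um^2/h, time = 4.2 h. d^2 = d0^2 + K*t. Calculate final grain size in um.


d^2 = 2.9^2 + 0.39*4.2 = 10.048
d = sqrt(10.048) = 3.17 um

3.17


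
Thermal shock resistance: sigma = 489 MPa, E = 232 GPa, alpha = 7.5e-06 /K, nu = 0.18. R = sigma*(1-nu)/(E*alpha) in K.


R = 489*(1-0.18)/(232*1000*7.5e-06) = 230 K

230


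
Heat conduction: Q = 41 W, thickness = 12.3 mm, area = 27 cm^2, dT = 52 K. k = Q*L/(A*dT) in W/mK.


k = 41*12.3/1000/(27/10000*52) = 3.59 W/mK

3.59


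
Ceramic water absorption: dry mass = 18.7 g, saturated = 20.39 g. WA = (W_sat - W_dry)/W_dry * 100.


WA = (20.39 - 18.7) / 18.7 * 100 = 9.04%

9.04


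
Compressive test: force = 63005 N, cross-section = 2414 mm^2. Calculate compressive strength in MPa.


CS = 63005 / 2414 = 26.1 MPa

26.1


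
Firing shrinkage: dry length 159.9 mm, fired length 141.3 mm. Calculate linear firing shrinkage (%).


FS = (159.9 - 141.3) / 159.9 * 100 = 11.63%

11.63


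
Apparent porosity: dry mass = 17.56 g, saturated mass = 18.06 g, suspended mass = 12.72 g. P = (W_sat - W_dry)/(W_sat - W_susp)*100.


P = (18.06 - 17.56) / (18.06 - 12.72) * 100 = 0.5 / 5.34 * 100 = 9.4%

9.4


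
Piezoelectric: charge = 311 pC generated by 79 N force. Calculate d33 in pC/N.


d33 = 311 / 79 = 3.9 pC/N

3.9


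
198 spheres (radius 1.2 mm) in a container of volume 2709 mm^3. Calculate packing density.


V_sphere = 4/3*pi*1.2^3 = 7.2382 mm^3
Total V = 198*7.2382 = 1433.1636 mm^3
PD = 1433.1636 / 2709 = 0.529

0.529


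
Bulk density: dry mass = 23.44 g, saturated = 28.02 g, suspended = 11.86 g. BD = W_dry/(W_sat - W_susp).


BD = 23.44 / (28.02 - 11.86) = 23.44 / 16.16 = 1.45 g/cm^3

1.45


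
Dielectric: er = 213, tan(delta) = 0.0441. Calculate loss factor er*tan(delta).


Loss = 213 * 0.0441 = 9.393

9.393


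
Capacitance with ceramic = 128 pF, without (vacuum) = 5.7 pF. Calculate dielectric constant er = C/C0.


er = 128 / 5.7 = 22.46

22.46


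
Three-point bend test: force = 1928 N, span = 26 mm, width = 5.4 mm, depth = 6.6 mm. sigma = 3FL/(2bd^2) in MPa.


sigma = 3*1928*26/(2*5.4*6.6^2) = 319.7 MPa

319.7


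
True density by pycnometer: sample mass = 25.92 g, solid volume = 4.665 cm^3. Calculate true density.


TD = 25.92 / 4.665 = 5.556 g/cm^3

5.556


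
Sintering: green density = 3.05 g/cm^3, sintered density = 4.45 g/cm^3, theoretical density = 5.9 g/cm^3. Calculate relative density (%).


Relative = 4.45 / 5.9 * 100 = 75.4%

75.4


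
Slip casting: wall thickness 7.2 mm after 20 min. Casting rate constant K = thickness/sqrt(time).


K = 7.2 / sqrt(20) = 7.2 / 4.4721 = 1.61 mm/min^0.5

1.61


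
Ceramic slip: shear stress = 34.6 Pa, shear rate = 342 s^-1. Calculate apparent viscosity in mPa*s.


eta = tau/gamma * 1000 = 34.6/342 * 1000 = 101.2 mPa*s

101.2


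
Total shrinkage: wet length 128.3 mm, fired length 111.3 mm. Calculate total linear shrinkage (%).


TS = (128.3 - 111.3) / 128.3 * 100 = 13.25%

13.25


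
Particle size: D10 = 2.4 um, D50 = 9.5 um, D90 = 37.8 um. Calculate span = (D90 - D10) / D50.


Span = (37.8 - 2.4) / 9.5 = 35.4 / 9.5 = 3.726

3.726


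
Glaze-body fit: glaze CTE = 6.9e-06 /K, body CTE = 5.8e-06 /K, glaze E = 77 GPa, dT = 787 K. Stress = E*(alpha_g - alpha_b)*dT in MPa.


Stress = 77*1000*(6.9e-06 - 5.8e-06)*787 = 66.7 MPa

66.7


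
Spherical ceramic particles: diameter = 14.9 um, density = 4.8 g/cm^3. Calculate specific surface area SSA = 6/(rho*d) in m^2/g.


SSA = 6 / (4.8 * 14.9) = 0.084 m^2/g

0.084


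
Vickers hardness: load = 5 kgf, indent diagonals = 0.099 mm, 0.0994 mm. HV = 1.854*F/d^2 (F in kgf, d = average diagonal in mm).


d_avg = (0.099+0.0994)/2 = 0.0992 mm
HV = 1.854*5/0.0992^2 = 942

942


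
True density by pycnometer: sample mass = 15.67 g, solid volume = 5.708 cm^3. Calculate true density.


TD = 15.67 / 5.708 = 2.745 g/cm^3

2.745


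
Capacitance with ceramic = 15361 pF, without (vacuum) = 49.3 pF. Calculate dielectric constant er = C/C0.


er = 15361 / 49.3 = 311.58

311.58


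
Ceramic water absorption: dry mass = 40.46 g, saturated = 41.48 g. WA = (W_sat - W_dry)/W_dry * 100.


WA = (41.48 - 40.46) / 40.46 * 100 = 2.52%

2.52


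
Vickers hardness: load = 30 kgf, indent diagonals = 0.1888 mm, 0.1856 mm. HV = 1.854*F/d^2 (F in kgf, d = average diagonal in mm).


d_avg = (0.1888+0.1856)/2 = 0.1872 mm
HV = 1.854*30/0.1872^2 = 1587

1587


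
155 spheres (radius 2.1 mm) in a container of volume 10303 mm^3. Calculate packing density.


V_sphere = 4/3*pi*2.1^3 = 38.7924 mm^3
Total V = 155*38.7924 = 6012.822 mm^3
PD = 6012.822 / 10303 = 0.584

0.584


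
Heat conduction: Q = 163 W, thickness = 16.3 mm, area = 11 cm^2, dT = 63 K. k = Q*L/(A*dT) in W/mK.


k = 163*16.3/1000/(11/10000*63) = 38.34 W/mK

38.34


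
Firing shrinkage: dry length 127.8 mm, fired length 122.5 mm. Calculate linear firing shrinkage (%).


FS = (127.8 - 122.5) / 127.8 * 100 = 4.15%

4.15


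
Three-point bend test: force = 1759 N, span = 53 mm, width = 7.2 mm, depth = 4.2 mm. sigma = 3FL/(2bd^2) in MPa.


sigma = 3*1759*53/(2*7.2*4.2^2) = 1101.0 MPa

1101.0


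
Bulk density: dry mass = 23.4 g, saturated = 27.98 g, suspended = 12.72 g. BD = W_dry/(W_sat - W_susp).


BD = 23.4 / (27.98 - 12.72) = 23.4 / 15.26 = 1.533 g/cm^3

1.533


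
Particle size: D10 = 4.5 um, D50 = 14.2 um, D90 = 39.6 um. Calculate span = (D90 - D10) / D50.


Span = (39.6 - 4.5) / 14.2 = 35.1 / 14.2 = 2.472

2.472


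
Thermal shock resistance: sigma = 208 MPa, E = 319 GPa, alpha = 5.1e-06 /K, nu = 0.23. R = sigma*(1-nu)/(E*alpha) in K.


R = 208*(1-0.23)/(319*1000*5.1e-06) = 98 K

98


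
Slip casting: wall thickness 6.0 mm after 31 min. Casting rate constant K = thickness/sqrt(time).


K = 6.0 / sqrt(31) = 6.0 / 5.5678 = 1.078 mm/min^0.5

1.078


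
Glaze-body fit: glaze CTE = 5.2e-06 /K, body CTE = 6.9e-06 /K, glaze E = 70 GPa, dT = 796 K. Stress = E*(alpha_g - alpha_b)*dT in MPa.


Stress = 70*1000*(5.2e-06 - 6.9e-06)*796 = -94.7 MPa

-94.7


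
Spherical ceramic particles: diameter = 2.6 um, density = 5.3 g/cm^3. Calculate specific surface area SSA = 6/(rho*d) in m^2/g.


SSA = 6 / (5.3 * 2.6) = 0.435 m^2/g

0.435


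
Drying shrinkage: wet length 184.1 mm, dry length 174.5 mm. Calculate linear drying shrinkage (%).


DS = (184.1 - 174.5) / 184.1 * 100 = 5.21%

5.21


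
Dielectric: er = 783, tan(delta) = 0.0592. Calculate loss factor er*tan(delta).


Loss = 783 * 0.0592 = 46.354

46.354


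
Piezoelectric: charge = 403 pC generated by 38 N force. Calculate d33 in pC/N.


d33 = 403 / 38 = 10.6 pC/N

10.6


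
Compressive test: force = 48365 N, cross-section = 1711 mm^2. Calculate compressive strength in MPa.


CS = 48365 / 1711 = 28.3 MPa

28.3


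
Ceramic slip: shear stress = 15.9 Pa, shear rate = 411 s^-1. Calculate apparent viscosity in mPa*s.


eta = tau/gamma * 1000 = 15.9/411 * 1000 = 38.7 mPa*s

38.7


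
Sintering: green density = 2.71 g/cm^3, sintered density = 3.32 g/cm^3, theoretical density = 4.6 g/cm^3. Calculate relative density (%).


Relative = 3.32 / 4.6 * 100 = 72.2%

72.2


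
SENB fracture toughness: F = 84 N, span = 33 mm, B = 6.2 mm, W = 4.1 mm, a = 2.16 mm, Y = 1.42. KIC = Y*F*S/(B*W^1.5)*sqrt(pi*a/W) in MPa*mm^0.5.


KIC = 1.42*84*33/(6.2*4.1^1.5)*sqrt(pi*2.16/4.1) = 98.38

98.38


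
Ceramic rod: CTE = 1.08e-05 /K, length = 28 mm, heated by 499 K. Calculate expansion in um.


dL = 1.08e-05 * 28 * 499 * 1000 = 150.898 um

150.898


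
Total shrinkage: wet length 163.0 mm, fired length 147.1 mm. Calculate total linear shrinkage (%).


TS = (163.0 - 147.1) / 163.0 * 100 = 9.75%

9.75


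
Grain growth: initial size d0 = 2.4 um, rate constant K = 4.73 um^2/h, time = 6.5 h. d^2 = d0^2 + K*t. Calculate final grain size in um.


d^2 = 2.4^2 + 4.73*6.5 = 36.505
d = sqrt(36.505) = 6.04 um

6.04


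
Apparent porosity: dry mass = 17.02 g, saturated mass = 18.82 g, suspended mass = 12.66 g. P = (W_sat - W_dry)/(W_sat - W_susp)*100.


P = (18.82 - 17.02) / (18.82 - 12.66) * 100 = 1.8 / 6.16 * 100 = 29.2%

29.2


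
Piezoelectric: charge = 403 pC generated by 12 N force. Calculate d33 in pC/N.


d33 = 403 / 12 = 33.6 pC/N

33.6


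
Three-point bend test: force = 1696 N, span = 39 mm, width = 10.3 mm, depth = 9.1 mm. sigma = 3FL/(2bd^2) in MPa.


sigma = 3*1696*39/(2*10.3*9.1^2) = 116.3 MPa

116.3


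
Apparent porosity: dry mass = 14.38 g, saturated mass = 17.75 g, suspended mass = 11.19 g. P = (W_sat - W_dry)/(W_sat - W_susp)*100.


P = (17.75 - 14.38) / (17.75 - 11.19) * 100 = 3.37 / 6.56 * 100 = 51.4%

51.4


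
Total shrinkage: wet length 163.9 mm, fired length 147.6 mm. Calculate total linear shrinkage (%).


TS = (163.9 - 147.6) / 163.9 * 100 = 9.95%

9.95


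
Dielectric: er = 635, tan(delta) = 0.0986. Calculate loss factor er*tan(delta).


Loss = 635 * 0.0986 = 62.611

62.611


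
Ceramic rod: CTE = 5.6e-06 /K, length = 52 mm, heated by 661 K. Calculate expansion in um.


dL = 5.6e-06 * 52 * 661 * 1000 = 192.483 um

192.483


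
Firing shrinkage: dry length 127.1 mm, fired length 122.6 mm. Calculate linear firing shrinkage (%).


FS = (127.1 - 122.6) / 127.1 * 100 = 3.54%

3.54


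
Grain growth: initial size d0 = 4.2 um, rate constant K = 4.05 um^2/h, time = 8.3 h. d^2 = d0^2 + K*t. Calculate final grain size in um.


d^2 = 4.2^2 + 4.05*8.3 = 51.255
d = sqrt(51.255) = 7.16 um

7.16


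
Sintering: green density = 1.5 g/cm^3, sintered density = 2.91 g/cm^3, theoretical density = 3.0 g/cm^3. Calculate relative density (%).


Relative = 2.91 / 3.0 * 100 = 97.0%

97.0


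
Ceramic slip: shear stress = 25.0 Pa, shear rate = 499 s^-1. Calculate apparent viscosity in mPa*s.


eta = tau/gamma * 1000 = 25.0/499 * 1000 = 50.1 mPa*s

50.1


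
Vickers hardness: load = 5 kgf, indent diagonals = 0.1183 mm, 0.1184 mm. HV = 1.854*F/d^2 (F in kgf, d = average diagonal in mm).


d_avg = (0.1183+0.1184)/2 = 0.11835 mm
HV = 1.854*5/0.11835^2 = 662

662


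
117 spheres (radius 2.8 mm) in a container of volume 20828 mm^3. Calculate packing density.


V_sphere = 4/3*pi*2.8^3 = 91.9523 mm^3
Total V = 117*91.9523 = 10758.4191 mm^3
PD = 10758.4191 / 20828 = 0.517

0.517


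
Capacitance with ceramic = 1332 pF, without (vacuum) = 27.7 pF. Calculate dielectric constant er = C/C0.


er = 1332 / 27.7 = 48.09

48.09


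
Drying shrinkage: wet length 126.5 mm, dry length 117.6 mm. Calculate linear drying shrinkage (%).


DS = (126.5 - 117.6) / 126.5 * 100 = 7.04%

7.04


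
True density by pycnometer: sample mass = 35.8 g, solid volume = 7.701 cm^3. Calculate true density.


TD = 35.8 / 7.701 = 4.649 g/cm^3

4.649


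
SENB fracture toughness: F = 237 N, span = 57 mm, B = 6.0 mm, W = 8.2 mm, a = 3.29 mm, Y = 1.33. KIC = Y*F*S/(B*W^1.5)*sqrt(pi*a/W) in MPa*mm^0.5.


KIC = 1.33*237*57/(6.0*8.2^1.5)*sqrt(pi*3.29/8.2) = 143.18

143.18


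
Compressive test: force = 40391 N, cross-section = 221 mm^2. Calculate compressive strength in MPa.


CS = 40391 / 221 = 182.8 MPa

182.8


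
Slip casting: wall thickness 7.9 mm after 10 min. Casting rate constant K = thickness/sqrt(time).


K = 7.9 / sqrt(10) = 7.9 / 3.1623 = 2.498 mm/min^0.5

2.498


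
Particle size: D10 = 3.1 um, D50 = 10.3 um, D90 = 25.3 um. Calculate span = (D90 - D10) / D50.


Span = (25.3 - 3.1) / 10.3 = 22.2 / 10.3 = 2.155

2.155


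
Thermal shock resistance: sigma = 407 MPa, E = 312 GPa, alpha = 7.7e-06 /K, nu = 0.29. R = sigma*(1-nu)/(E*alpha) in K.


R = 407*(1-0.29)/(312*1000*7.7e-06) = 120 K

120


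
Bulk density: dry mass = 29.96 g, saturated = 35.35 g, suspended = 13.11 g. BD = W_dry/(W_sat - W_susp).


BD = 29.96 / (35.35 - 13.11) = 29.96 / 22.24 = 1.347 g/cm^3

1.347


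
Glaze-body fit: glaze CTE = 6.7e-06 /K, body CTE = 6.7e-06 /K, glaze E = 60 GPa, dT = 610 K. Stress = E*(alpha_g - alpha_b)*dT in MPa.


Stress = 60*1000*(6.7e-06 - 6.7e-06)*610 = 0.0 MPa

0.0


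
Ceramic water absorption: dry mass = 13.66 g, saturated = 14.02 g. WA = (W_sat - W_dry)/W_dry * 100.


WA = (14.02 - 13.66) / 13.66 * 100 = 2.64%

2.64


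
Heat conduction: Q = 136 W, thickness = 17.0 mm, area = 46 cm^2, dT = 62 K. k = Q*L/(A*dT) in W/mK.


k = 136*17.0/1000/(46/10000*62) = 8.11 W/mK

8.11


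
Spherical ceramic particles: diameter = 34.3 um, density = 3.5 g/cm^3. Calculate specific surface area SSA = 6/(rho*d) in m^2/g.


SSA = 6 / (3.5 * 34.3) = 0.05 m^2/g

0.05


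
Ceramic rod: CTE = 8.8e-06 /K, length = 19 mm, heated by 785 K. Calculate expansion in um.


dL = 8.8e-06 * 19 * 785 * 1000 = 131.252 um

131.252


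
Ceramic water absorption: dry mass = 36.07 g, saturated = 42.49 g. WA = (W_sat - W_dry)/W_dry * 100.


WA = (42.49 - 36.07) / 36.07 * 100 = 17.8%

17.8


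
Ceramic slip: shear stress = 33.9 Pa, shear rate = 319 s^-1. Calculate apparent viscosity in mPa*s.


eta = tau/gamma * 1000 = 33.9/319 * 1000 = 106.3 mPa*s

106.3


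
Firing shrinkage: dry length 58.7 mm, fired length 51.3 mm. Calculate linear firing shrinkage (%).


FS = (58.7 - 51.3) / 58.7 * 100 = 12.61%

12.61


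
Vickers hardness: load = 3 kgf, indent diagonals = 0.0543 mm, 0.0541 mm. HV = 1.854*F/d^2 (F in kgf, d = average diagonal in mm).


d_avg = (0.0543+0.0541)/2 = 0.0542 mm
HV = 1.854*3/0.0542^2 = 1893

1893


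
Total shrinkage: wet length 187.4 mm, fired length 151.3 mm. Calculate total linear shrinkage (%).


TS = (187.4 - 151.3) / 187.4 * 100 = 19.26%

19.26


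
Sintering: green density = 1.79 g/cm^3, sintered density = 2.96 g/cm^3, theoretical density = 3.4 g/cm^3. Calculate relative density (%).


Relative = 2.96 / 3.4 * 100 = 87.1%

87.1


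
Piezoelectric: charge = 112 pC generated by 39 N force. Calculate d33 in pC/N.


d33 = 112 / 39 = 2.9 pC/N

2.9


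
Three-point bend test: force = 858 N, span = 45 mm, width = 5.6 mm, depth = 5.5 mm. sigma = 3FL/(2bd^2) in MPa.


sigma = 3*858*45/(2*5.6*5.5^2) = 341.9 MPa

341.9


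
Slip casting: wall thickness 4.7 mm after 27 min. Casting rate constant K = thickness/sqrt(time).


K = 4.7 / sqrt(27) = 4.7 / 5.1962 = 0.905 mm/min^0.5

0.905


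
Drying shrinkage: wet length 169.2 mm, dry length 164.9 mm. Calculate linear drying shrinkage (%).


DS = (169.2 - 164.9) / 169.2 * 100 = 2.54%

2.54


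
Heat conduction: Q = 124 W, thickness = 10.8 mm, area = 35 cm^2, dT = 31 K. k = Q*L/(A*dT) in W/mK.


k = 124*10.8/1000/(35/10000*31) = 12.34 W/mK

12.34


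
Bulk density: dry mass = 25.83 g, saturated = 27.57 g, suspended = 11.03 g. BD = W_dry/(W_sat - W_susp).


BD = 25.83 / (27.57 - 11.03) = 25.83 / 16.54 = 1.562 g/cm^3

1.562


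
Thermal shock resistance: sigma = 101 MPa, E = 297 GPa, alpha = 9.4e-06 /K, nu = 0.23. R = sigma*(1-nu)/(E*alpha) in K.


R = 101*(1-0.23)/(297*1000*9.4e-06) = 28 K

28


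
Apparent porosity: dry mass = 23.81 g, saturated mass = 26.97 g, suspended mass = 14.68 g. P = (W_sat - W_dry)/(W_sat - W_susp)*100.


P = (26.97 - 23.81) / (26.97 - 14.68) * 100 = 3.16 / 12.29 * 100 = 25.7%

25.7


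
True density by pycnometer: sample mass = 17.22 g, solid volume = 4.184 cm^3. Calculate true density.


TD = 17.22 / 4.184 = 4.116 g/cm^3

4.116


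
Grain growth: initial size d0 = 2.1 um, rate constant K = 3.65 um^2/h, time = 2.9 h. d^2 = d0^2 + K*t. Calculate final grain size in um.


d^2 = 2.1^2 + 3.65*2.9 = 14.995
d = sqrt(14.995) = 3.87 um

3.87


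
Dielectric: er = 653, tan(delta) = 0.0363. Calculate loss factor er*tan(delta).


Loss = 653 * 0.0363 = 23.704

23.704


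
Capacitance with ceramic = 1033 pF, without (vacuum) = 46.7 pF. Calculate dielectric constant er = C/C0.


er = 1033 / 46.7 = 22.12

22.12


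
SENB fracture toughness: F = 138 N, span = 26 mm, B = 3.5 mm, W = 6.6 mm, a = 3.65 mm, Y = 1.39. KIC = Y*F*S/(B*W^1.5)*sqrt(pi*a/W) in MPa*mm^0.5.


KIC = 1.39*138*26/(3.5*6.6^1.5)*sqrt(pi*3.65/6.6) = 110.77

110.77


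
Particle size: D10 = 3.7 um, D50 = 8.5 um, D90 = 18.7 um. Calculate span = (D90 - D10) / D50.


Span = (18.7 - 3.7) / 8.5 = 15.0 / 8.5 = 1.765

1.765


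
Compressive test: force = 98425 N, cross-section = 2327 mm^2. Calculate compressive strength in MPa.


CS = 98425 / 2327 = 42.3 MPa

42.3


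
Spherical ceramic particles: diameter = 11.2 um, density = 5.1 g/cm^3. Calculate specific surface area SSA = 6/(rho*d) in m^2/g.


SSA = 6 / (5.1 * 11.2) = 0.105 m^2/g

0.105


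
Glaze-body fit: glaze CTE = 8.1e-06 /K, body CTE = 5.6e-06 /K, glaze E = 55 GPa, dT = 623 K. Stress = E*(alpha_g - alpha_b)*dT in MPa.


Stress = 55*1000*(8.1e-06 - 5.6e-06)*623 = 85.7 MPa

85.7


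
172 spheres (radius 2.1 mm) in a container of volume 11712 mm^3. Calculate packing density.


V_sphere = 4/3*pi*2.1^3 = 38.7924 mm^3
Total V = 172*38.7924 = 6672.2928 mm^3
PD = 6672.2928 / 11712 = 0.57

0.57


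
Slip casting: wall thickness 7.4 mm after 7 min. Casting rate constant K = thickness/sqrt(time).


K = 7.4 / sqrt(7) = 7.4 / 2.6458 = 2.797 mm/min^0.5

2.797


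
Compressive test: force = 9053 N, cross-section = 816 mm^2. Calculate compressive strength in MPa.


CS = 9053 / 816 = 11.1 MPa

11.1


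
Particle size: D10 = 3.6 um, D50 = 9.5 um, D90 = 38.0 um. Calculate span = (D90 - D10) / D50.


Span = (38.0 - 3.6) / 9.5 = 34.4 / 9.5 = 3.621

3.621


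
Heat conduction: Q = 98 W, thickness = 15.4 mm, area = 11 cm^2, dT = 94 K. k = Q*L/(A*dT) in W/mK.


k = 98*15.4/1000/(11/10000*94) = 14.6 W/mK

14.6


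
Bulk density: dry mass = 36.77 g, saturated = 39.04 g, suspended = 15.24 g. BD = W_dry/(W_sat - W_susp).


BD = 36.77 / (39.04 - 15.24) = 36.77 / 23.8 = 1.545 g/cm^3

1.545


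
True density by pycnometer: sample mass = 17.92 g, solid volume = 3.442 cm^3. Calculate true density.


TD = 17.92 / 3.442 = 5.206 g/cm^3

5.206


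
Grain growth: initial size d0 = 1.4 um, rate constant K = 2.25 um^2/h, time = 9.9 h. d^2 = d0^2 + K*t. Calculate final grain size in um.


d^2 = 1.4^2 + 2.25*9.9 = 24.235
d = sqrt(24.235) = 4.92 um

4.92


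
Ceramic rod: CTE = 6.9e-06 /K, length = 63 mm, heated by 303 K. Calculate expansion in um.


dL = 6.9e-06 * 63 * 303 * 1000 = 131.714 um

131.714


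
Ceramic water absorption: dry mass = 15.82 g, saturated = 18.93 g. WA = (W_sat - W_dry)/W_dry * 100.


WA = (18.93 - 15.82) / 15.82 * 100 = 19.66%

19.66


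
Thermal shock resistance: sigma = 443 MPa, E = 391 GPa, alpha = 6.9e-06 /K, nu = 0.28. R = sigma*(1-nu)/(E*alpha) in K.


R = 443*(1-0.28)/(391*1000*6.9e-06) = 118 K

118


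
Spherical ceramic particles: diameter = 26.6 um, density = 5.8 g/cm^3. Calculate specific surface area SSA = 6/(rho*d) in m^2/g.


SSA = 6 / (5.8 * 26.6) = 0.039 m^2/g

0.039


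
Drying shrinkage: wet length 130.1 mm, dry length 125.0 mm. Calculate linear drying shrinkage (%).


DS = (130.1 - 125.0) / 130.1 * 100 = 3.92%

3.92


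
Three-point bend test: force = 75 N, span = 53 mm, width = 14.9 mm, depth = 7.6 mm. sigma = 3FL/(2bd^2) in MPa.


sigma = 3*75*53/(2*14.9*7.6^2) = 6.9 MPa

6.9


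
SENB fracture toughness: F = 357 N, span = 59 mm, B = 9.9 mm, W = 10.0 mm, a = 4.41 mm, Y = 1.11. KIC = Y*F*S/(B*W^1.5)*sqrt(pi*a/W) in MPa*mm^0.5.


KIC = 1.11*357*59/(9.9*10.0^1.5)*sqrt(pi*4.41/10.0) = 87.9

87.9


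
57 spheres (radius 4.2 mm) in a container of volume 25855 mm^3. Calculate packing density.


V_sphere = 4/3*pi*4.2^3 = 310.3391 mm^3
Total V = 57*310.3391 = 17689.3287 mm^3
PD = 17689.3287 / 25855 = 0.684

0.684


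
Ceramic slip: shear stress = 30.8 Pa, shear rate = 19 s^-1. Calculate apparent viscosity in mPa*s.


eta = tau/gamma * 1000 = 30.8/19 * 1000 = 1621.1 mPa*s

1621.1


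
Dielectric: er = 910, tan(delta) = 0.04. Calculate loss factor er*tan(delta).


Loss = 910 * 0.04 = 36.4

36.4


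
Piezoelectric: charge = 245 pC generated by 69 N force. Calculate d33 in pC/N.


d33 = 245 / 69 = 3.6 pC/N

3.6


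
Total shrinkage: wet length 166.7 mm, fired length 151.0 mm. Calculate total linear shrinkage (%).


TS = (166.7 - 151.0) / 166.7 * 100 = 9.42%

9.42


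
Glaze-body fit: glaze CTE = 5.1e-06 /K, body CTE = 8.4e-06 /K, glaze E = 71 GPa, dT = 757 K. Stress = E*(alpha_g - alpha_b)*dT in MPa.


Stress = 71*1000*(5.1e-06 - 8.4e-06)*757 = -177.4 MPa

-177.4


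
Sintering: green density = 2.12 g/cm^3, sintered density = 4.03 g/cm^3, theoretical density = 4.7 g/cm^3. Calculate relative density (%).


Relative = 4.03 / 4.7 * 100 = 85.7%

85.7


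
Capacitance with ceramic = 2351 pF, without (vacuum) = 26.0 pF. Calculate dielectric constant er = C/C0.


er = 2351 / 26.0 = 90.42

90.42


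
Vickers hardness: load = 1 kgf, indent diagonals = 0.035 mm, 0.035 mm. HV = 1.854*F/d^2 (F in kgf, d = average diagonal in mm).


d_avg = (0.035+0.035)/2 = 0.035 mm
HV = 1.854*1/0.035^2 = 1513

1513


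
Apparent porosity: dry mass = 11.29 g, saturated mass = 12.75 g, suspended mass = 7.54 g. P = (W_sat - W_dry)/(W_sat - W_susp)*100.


P = (12.75 - 11.29) / (12.75 - 7.54) * 100 = 1.46 / 5.21 * 100 = 28.0%

28.0


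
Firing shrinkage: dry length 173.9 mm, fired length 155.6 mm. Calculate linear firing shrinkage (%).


FS = (173.9 - 155.6) / 173.9 * 100 = 10.52%

10.52


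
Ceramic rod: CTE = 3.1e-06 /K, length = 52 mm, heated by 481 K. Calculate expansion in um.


dL = 3.1e-06 * 52 * 481 * 1000 = 77.537 um

77.537


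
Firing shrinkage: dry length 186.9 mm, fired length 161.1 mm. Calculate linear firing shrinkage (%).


FS = (186.9 - 161.1) / 186.9 * 100 = 13.8%

13.8


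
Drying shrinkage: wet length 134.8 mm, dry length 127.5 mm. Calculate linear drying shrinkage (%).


DS = (134.8 - 127.5) / 134.8 * 100 = 5.42%

5.42


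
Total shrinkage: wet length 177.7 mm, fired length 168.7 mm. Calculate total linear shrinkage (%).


TS = (177.7 - 168.7) / 177.7 * 100 = 5.06%

5.06


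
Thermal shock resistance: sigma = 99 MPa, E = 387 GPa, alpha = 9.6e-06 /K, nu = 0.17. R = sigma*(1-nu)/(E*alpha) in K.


R = 99*(1-0.17)/(387*1000*9.6e-06) = 22 K

22


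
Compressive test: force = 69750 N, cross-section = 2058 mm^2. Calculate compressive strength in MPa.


CS = 69750 / 2058 = 33.9 MPa

33.9


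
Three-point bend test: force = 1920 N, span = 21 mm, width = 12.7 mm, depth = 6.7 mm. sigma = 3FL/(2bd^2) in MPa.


sigma = 3*1920*21/(2*12.7*6.7^2) = 106.1 MPa

106.1


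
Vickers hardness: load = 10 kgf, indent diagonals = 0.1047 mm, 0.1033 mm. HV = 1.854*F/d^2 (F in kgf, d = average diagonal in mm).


d_avg = (0.1047+0.1033)/2 = 0.104 mm
HV = 1.854*10/0.104^2 = 1714

1714


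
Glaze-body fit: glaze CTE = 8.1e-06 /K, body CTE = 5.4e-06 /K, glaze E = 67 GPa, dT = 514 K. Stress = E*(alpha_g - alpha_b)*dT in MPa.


Stress = 67*1000*(8.1e-06 - 5.4e-06)*514 = 93.0 MPa

93.0


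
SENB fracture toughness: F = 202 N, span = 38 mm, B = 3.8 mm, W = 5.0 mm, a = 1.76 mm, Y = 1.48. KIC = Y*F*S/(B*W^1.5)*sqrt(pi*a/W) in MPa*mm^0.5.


KIC = 1.48*202*38/(3.8*5.0^1.5)*sqrt(pi*1.76/5.0) = 281.19

281.19


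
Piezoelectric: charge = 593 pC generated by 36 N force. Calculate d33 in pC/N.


d33 = 593 / 36 = 16.5 pC/N

16.5


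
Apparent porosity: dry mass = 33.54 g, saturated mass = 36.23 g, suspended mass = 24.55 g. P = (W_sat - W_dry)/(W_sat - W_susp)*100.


P = (36.23 - 33.54) / (36.23 - 24.55) * 100 = 2.69 / 11.68 * 100 = 23.0%

23.0


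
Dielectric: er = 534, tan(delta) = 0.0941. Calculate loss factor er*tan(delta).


Loss = 534 * 0.0941 = 50.249

50.249


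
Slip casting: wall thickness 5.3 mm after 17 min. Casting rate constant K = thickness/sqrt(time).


K = 5.3 / sqrt(17) = 5.3 / 4.1231 = 1.285 mm/min^0.5

1.285


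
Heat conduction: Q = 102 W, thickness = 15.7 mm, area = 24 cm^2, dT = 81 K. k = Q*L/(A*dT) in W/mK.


k = 102*15.7/1000/(24/10000*81) = 8.24 W/mK

8.24


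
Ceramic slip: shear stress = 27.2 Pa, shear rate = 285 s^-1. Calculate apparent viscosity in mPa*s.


eta = tau/gamma * 1000 = 27.2/285 * 1000 = 95.4 mPa*s

95.4


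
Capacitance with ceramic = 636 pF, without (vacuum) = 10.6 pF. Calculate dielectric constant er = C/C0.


er = 636 / 10.6 = 60.0

60.0


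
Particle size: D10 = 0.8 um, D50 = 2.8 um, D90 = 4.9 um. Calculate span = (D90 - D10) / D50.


Span = (4.9 - 0.8) / 2.8 = 4.1 / 2.8 = 1.464

1.464


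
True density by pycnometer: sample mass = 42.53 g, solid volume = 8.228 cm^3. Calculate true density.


TD = 42.53 / 8.228 = 5.169 g/cm^3

5.169


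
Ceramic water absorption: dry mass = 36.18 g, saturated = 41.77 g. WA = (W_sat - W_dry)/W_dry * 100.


WA = (41.77 - 36.18) / 36.18 * 100 = 15.45%

15.45


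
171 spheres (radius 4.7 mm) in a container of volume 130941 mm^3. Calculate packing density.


V_sphere = 4/3*pi*4.7^3 = 434.8928 mm^3
Total V = 171*434.8928 = 74366.6688 mm^3
PD = 74366.6688 / 130941 = 0.568

0.568


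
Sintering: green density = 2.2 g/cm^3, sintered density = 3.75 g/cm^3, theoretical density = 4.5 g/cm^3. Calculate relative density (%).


Relative = 3.75 / 4.5 * 100 = 83.3%

83.3


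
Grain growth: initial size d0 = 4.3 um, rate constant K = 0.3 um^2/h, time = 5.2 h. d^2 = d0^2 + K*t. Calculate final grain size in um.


d^2 = 4.3^2 + 0.3*5.2 = 20.05
d = sqrt(20.05) = 4.48 um

4.48


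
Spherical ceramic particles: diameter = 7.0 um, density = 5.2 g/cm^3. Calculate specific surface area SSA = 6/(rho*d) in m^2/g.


SSA = 6 / (5.2 * 7.0) = 0.165 m^2/g

0.165


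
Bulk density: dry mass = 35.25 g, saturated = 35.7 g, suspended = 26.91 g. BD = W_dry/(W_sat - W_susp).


BD = 35.25 / (35.7 - 26.91) = 35.25 / 8.79 = 4.01 g/cm^3

4.01


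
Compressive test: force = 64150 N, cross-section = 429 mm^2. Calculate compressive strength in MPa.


CS = 64150 / 429 = 149.5 MPa

149.5


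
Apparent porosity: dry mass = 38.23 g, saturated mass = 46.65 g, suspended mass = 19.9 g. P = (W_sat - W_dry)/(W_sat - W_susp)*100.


P = (46.65 - 38.23) / (46.65 - 19.9) * 100 = 8.42 / 26.75 * 100 = 31.5%

31.5


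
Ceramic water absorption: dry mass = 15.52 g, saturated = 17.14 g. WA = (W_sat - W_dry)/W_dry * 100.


WA = (17.14 - 15.52) / 15.52 * 100 = 10.44%

10.44


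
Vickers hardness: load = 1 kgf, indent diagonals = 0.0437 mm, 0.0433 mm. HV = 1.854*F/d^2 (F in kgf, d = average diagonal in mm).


d_avg = (0.0437+0.0433)/2 = 0.0435 mm
HV = 1.854*1/0.0435^2 = 980

980


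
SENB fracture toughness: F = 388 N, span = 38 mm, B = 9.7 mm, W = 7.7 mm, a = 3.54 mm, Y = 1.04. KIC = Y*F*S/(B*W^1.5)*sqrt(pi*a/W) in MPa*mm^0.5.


KIC = 1.04*388*38/(9.7*7.7^1.5)*sqrt(pi*3.54/7.7) = 88.91

88.91


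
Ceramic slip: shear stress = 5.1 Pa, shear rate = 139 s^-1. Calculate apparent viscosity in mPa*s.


eta = tau/gamma * 1000 = 5.1/139 * 1000 = 36.7 mPa*s

36.7


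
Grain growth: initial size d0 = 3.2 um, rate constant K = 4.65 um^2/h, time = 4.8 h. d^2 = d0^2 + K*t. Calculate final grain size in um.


d^2 = 3.2^2 + 4.65*4.8 = 32.56
d = sqrt(32.56) = 5.71 um

5.71


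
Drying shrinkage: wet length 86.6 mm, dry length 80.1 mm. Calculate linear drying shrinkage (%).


DS = (86.6 - 80.1) / 86.6 * 100 = 7.51%

7.51


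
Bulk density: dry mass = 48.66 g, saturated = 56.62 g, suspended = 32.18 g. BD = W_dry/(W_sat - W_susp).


BD = 48.66 / (56.62 - 32.18) = 48.66 / 24.44 = 1.991 g/cm^3

1.991


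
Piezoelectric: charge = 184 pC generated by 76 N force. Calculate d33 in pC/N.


d33 = 184 / 76 = 2.4 pC/N

2.4


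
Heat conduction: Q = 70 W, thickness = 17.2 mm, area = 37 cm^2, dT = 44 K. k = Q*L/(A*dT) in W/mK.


k = 70*17.2/1000/(37/10000*44) = 7.4 W/mK

7.4


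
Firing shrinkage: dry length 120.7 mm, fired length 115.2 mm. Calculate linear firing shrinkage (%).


FS = (120.7 - 115.2) / 120.7 * 100 = 4.56%

4.56


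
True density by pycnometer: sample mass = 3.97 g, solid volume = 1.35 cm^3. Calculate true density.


TD = 3.97 / 1.35 = 2.941 g/cm^3

2.941


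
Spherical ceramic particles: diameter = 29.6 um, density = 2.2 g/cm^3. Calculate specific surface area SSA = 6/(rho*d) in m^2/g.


SSA = 6 / (2.2 * 29.6) = 0.092 m^2/g

0.092


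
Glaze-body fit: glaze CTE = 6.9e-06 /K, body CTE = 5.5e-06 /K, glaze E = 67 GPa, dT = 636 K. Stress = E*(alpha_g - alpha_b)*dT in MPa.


Stress = 67*1000*(6.9e-06 - 5.5e-06)*636 = 59.7 MPa

59.7


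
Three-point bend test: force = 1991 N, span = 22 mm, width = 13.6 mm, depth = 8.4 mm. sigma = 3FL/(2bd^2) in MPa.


sigma = 3*1991*22/(2*13.6*8.4^2) = 68.5 MPa

68.5


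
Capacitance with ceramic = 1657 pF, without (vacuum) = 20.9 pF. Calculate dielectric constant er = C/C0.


er = 1657 / 20.9 = 79.28

79.28


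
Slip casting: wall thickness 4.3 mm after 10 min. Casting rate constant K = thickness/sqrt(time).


K = 4.3 / sqrt(10) = 4.3 / 3.1623 = 1.36 mm/min^0.5

1.36


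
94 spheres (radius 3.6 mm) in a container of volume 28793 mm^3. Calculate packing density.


V_sphere = 4/3*pi*3.6^3 = 195.4322 mm^3
Total V = 94*195.4322 = 18370.6268 mm^3
PD = 18370.6268 / 28793 = 0.638

0.638


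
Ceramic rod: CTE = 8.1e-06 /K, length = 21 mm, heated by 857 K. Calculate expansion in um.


dL = 8.1e-06 * 21 * 857 * 1000 = 145.776 um

145.776


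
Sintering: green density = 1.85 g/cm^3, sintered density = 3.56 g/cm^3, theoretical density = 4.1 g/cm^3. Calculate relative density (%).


Relative = 3.56 / 4.1 * 100 = 86.8%

86.8


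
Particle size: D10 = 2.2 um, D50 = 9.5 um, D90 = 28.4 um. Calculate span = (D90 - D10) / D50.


Span = (28.4 - 2.2) / 9.5 = 26.2 / 9.5 = 2.758

2.758


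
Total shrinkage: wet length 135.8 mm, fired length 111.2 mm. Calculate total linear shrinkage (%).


TS = (135.8 - 111.2) / 135.8 * 100 = 18.11%

18.11


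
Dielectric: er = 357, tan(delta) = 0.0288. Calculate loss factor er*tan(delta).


Loss = 357 * 0.0288 = 10.282

10.282


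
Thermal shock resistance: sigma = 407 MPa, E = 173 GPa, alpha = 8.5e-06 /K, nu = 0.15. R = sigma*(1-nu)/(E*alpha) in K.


R = 407*(1-0.15)/(173*1000*8.5e-06) = 235 K

235


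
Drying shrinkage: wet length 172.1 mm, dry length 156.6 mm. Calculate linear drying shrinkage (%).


DS = (172.1 - 156.6) / 172.1 * 100 = 9.01%

9.01


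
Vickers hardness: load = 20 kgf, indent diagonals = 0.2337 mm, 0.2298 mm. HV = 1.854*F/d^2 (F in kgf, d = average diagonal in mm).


d_avg = (0.2337+0.2298)/2 = 0.23175 mm
HV = 1.854*20/0.23175^2 = 690

690


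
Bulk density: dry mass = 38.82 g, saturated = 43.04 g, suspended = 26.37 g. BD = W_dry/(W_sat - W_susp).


BD = 38.82 / (43.04 - 26.37) = 38.82 / 16.67 = 2.329 g/cm^3

2.329


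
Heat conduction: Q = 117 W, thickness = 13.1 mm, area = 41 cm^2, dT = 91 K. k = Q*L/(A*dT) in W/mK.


k = 117*13.1/1000/(41/10000*91) = 4.11 W/mK

4.11


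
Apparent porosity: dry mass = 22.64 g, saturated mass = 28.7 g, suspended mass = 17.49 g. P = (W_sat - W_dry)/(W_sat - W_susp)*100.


P = (28.7 - 22.64) / (28.7 - 17.49) * 100 = 6.06 / 11.21 * 100 = 54.1%

54.1


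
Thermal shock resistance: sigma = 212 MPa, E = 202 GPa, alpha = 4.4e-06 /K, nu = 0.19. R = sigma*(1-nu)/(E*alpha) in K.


R = 212*(1-0.19)/(202*1000*4.4e-06) = 193 K

193


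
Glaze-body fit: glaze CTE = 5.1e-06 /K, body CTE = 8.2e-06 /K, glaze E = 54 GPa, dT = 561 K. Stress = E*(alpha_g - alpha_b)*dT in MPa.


Stress = 54*1000*(5.1e-06 - 8.2e-06)*561 = -93.9 MPa

-93.9


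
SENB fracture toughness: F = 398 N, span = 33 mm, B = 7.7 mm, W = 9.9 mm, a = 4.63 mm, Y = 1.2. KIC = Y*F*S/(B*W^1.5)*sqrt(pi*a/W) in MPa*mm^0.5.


KIC = 1.2*398*33/(7.7*9.9^1.5)*sqrt(pi*4.63/9.9) = 79.65

79.65


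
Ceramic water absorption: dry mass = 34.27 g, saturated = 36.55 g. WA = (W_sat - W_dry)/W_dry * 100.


WA = (36.55 - 34.27) / 34.27 * 100 = 6.65%

6.65


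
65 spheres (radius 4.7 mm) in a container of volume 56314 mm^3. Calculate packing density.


V_sphere = 4/3*pi*4.7^3 = 434.8928 mm^3
Total V = 65*434.8928 = 28268.032 mm^3
PD = 28268.032 / 56314 = 0.502

0.502


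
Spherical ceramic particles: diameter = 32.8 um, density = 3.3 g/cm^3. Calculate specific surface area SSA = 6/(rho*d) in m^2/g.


SSA = 6 / (3.3 * 32.8) = 0.055 m^2/g

0.055


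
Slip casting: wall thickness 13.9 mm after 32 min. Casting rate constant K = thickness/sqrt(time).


K = 13.9 / sqrt(32) = 13.9 / 5.6569 = 2.457 mm/min^0.5

2.457


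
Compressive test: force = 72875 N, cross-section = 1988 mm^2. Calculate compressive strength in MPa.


CS = 72875 / 1988 = 36.7 MPa

36.7


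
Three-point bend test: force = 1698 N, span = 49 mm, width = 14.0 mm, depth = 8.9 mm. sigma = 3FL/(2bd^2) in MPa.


sigma = 3*1698*49/(2*14.0*8.9^2) = 112.5 MPa

112.5


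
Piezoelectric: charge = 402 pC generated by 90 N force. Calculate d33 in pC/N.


d33 = 402 / 90 = 4.5 pC/N

4.5


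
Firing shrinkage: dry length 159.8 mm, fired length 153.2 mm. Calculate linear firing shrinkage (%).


FS = (159.8 - 153.2) / 159.8 * 100 = 4.13%

4.13


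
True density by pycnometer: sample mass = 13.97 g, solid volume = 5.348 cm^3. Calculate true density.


TD = 13.97 / 5.348 = 2.612 g/cm^3

2.612


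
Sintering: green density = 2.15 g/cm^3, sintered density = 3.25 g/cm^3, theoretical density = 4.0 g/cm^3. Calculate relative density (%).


Relative = 3.25 / 4.0 * 100 = 81.3%

81.3


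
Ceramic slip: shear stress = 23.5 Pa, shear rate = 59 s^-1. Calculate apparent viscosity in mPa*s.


eta = tau/gamma * 1000 = 23.5/59 * 1000 = 398.3 mPa*s

398.3


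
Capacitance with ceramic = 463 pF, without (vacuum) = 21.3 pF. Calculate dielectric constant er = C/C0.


er = 463 / 21.3 = 21.74

21.74


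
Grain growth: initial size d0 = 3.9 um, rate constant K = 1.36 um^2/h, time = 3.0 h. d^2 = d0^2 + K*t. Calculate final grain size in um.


d^2 = 3.9^2 + 1.36*3.0 = 19.29
d = sqrt(19.29) = 4.39 um

4.39


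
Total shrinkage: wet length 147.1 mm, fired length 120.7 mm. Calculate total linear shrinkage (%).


TS = (147.1 - 120.7) / 147.1 * 100 = 17.95%

17.95
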